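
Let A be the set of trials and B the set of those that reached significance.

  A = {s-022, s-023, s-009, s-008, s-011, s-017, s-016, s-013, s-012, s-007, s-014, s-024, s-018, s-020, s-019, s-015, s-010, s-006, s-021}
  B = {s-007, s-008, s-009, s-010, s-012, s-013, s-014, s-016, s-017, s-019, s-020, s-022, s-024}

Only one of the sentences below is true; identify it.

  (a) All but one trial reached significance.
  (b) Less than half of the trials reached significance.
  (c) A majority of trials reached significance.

(c)

|A| = 19, |A ∩ B| = 13, |A ∖ B| = 6.
(a) requires |A ∖ B| = 1: false.
(b) requires |A ∩ B| < |A ∖ B|: false.
(c) requires |A ∩ B| > |A ∖ B|: true.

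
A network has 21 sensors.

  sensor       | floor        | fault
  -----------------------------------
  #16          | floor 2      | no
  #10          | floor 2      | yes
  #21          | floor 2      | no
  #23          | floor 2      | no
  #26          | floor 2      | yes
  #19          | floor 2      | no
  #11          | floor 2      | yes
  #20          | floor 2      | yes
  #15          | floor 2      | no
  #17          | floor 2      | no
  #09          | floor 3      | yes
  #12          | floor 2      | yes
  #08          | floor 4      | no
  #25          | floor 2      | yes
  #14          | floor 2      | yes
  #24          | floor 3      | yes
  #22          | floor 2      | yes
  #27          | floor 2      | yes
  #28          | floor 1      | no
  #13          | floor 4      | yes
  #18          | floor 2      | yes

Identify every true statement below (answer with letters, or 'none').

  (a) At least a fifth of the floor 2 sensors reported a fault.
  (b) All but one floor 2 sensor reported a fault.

|A| = 16, |A ∩ B| = 10, |A ∖ B| = 6.
(a) |A ∩ B| / |A| ≥ 1/5: holds.
(b) |A ∖ B| = 1: fails.

(a)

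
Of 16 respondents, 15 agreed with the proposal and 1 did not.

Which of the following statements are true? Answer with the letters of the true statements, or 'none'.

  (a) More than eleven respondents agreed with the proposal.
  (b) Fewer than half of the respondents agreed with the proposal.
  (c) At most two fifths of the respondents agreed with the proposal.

|A| = 16, |A ∩ B| = 15, |A ∖ B| = 1.
(a) |A ∩ B| > 11: holds.
(b) |A ∩ B| < |A ∖ B|: fails.
(c) |A ∩ B| / |A| ≤ 2/5: fails.

(a)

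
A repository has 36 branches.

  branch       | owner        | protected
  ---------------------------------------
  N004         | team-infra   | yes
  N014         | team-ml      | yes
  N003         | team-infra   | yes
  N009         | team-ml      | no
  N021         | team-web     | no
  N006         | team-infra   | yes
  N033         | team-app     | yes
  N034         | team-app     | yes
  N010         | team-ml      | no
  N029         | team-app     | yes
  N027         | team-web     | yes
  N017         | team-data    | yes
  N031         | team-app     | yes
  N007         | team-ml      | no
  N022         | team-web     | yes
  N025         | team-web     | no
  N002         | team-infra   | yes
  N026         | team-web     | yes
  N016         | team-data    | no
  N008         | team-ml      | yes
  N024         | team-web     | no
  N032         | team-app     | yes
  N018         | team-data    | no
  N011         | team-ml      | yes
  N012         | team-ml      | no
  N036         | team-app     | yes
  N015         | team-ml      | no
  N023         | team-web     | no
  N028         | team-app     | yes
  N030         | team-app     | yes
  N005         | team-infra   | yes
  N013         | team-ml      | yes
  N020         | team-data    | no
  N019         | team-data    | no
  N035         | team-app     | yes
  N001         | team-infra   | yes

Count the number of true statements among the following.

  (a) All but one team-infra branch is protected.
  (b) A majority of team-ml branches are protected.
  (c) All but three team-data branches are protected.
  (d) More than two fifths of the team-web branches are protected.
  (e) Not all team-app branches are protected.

1

(a) team-infra: |A| = 6, |A ∩ B| = 6; needs |A ∖ B| = 1 — false.
(b) team-ml: |A| = 9, |A ∩ B| = 4; needs |A ∩ B| > |A ∖ B| — false.
(c) team-data: |A| = 5, |A ∩ B| = 1; needs |A ∖ B| = 3 — false.
(d) team-web: |A| = 7, |A ∩ B| = 3; needs |A ∩ B| / |A| > 2/5 — true.
(e) team-app: |A| = 9, |A ∩ B| = 9; needs A ⊄ B (|A ∖ B| ≥ 1) — false.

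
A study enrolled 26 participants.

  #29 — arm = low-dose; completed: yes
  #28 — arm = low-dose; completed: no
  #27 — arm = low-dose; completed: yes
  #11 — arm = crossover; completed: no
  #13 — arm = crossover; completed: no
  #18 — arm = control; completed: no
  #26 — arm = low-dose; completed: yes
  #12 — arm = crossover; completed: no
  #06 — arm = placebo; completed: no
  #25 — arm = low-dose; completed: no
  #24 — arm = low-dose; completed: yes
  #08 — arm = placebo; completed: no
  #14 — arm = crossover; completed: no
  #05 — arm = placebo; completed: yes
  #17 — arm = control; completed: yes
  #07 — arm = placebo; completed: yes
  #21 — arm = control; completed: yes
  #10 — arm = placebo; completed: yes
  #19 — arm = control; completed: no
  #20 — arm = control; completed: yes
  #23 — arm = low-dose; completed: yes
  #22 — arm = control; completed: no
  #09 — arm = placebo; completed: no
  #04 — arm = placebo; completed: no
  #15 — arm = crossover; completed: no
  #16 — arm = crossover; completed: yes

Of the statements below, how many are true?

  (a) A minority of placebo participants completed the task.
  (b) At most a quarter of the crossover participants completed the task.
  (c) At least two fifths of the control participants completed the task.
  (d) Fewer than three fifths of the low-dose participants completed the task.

3

(a) placebo: |A| = 7, |A ∩ B| = 3; needs |A ∩ B| < |A ∖ B| — true.
(b) crossover: |A| = 6, |A ∩ B| = 1; needs |A ∩ B| / |A| ≤ 1/4 — true.
(c) control: |A| = 6, |A ∩ B| = 3; needs |A ∩ B| / |A| ≥ 2/5 — true.
(d) low-dose: |A| = 7, |A ∩ B| = 5; needs |A ∩ B| / |A| < 3/5 — false.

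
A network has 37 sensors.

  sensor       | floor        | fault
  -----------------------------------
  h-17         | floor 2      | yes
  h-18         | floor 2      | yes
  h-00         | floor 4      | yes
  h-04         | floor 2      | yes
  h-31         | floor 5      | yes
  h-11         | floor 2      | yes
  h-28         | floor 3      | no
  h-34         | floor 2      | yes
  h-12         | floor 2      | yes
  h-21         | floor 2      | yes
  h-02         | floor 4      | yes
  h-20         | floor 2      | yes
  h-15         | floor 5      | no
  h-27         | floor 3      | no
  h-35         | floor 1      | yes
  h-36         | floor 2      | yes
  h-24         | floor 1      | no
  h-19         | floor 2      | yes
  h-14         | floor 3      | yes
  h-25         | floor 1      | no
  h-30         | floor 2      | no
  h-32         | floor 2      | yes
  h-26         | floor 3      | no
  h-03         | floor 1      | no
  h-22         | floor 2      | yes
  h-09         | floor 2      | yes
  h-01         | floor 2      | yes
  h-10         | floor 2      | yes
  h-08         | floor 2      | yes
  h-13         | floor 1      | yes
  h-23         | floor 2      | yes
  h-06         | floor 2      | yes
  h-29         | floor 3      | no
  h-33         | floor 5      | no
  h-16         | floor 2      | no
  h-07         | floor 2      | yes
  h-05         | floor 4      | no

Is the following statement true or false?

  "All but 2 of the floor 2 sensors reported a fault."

True

Truth condition: |A ∖ B| = 2.
|A| = 21, |A ∩ B| = 19, |A ∖ B| = 2.
|A ∖ B| = 2, so the statement is true.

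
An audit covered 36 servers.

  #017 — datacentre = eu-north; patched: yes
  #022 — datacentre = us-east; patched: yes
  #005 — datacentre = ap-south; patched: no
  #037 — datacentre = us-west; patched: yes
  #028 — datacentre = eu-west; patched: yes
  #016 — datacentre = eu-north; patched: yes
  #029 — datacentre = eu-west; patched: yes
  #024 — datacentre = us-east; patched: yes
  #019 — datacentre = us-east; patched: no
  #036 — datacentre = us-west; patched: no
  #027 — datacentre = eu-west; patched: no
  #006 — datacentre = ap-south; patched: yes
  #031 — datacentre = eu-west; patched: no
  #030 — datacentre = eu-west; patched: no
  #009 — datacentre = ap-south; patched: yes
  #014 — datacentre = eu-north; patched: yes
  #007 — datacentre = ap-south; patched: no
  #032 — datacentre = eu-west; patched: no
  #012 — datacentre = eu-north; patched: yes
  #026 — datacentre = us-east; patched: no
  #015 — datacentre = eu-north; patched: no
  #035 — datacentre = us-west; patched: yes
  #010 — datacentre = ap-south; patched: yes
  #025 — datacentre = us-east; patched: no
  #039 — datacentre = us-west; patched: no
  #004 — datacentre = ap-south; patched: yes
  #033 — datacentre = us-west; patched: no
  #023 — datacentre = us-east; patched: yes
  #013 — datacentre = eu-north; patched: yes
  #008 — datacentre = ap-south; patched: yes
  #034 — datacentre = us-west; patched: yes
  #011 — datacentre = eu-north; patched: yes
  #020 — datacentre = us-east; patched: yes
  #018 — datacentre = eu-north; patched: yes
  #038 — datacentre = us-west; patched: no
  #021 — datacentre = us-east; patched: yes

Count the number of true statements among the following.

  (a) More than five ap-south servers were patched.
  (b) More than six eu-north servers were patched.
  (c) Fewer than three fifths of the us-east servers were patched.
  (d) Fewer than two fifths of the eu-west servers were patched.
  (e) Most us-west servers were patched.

(a) ap-south: |A| = 7, |A ∩ B| = 5; needs |A ∩ B| > 5 — false.
(b) eu-north: |A| = 8, |A ∩ B| = 7; needs |A ∩ B| > 6 — true.
(c) us-east: |A| = 8, |A ∩ B| = 5; needs |A ∩ B| / |A| < 3/5 — false.
(d) eu-west: |A| = 6, |A ∩ B| = 2; needs |A ∩ B| / |A| < 2/5 — true.
(e) us-west: |A| = 7, |A ∩ B| = 3; needs |A ∩ B| > |A ∖ B| — false.

2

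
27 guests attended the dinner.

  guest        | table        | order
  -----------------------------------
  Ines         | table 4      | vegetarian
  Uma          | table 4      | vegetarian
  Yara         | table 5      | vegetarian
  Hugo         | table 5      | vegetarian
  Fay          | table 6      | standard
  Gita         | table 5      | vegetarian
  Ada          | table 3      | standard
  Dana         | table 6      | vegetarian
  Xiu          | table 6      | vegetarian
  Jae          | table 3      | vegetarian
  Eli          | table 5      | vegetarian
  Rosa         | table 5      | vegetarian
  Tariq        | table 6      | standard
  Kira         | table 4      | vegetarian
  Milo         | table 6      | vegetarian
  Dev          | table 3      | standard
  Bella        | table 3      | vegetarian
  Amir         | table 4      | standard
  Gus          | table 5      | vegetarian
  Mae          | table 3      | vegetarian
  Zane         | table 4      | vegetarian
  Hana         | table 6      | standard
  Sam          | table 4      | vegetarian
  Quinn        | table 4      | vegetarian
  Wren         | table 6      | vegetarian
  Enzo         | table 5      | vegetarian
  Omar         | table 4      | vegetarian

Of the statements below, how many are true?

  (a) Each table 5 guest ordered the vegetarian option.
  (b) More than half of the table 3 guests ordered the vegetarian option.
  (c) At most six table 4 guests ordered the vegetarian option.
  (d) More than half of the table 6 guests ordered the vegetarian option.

(a) table 5: |A| = 7, |A ∩ B| = 7; needs A ⊆ B, i.e. every element of A is in B (|A ∖ B| = 0) — true.
(b) table 3: |A| = 5, |A ∩ B| = 3; needs |A ∩ B| > |A ∖ B| — true.
(c) table 4: |A| = 8, |A ∩ B| = 7; needs |A ∩ B| ≤ 6 — false.
(d) table 6: |A| = 7, |A ∩ B| = 4; needs |A ∩ B| > |A ∖ B| — true.

3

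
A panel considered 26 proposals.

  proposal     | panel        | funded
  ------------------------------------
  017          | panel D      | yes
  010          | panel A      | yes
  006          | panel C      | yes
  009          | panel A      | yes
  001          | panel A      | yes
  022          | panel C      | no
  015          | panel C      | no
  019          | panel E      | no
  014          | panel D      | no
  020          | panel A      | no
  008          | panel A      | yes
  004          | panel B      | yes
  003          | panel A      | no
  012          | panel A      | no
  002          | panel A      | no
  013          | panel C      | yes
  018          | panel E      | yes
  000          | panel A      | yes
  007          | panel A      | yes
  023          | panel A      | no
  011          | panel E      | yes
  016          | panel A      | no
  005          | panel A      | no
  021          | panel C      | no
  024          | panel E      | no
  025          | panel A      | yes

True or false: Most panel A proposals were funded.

Truth condition: |A ∩ B| > |A ∖ B|.
A (the restrictor) = {010, 009, 001, 020, 008, 003, 012, 002, 000, 007, 023, 016, 005, 025}, |A| = 14.
A ∩ B = {010, 009, 001, 008, 000, 007, 025}, so |A ∩ B| = 7.
A ∖ B = {020, 003, 012, 002, 023, 016, 005}, so |A ∖ B| = 7.
7 = 7, so the statement is false.

False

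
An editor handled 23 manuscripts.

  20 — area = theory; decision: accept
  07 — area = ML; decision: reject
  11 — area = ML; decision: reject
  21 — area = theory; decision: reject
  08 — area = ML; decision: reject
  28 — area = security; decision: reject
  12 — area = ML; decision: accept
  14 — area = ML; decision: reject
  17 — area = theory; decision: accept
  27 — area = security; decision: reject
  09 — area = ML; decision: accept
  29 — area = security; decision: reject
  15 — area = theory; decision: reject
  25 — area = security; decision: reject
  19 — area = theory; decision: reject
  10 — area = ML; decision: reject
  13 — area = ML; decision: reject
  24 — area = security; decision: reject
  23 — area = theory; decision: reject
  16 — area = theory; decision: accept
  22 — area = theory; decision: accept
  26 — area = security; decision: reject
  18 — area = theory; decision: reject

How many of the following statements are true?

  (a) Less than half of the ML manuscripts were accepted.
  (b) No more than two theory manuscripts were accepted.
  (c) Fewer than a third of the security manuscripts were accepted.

(a) ML: |A| = 8, |A ∩ B| = 2; needs |A ∩ B| < |A ∖ B| — true.
(b) theory: |A| = 9, |A ∩ B| = 4; needs |A ∩ B| ≤ 2 — false.
(c) security: |A| = 6, |A ∩ B| = 0; needs |A ∩ B| / |A| < 1/3 — true.

2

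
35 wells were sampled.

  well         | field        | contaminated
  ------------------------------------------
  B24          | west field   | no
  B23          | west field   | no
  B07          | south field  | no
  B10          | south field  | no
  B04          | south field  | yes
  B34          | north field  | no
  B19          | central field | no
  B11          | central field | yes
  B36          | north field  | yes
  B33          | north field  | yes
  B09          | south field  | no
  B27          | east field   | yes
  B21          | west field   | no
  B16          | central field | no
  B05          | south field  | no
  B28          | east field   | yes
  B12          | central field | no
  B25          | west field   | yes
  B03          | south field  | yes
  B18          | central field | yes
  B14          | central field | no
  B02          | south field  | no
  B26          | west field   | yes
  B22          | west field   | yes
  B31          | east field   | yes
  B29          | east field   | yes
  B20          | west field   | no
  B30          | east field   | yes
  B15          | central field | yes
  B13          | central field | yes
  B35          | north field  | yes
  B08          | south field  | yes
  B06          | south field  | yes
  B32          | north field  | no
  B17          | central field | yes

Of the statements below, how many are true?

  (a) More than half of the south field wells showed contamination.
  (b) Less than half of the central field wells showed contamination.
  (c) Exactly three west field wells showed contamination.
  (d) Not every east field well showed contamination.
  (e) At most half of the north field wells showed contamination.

(a) south field: |A| = 9, |A ∩ B| = 4; needs |A ∩ B| > |A ∖ B| — false.
(b) central field: |A| = 9, |A ∩ B| = 5; needs |A ∩ B| < |A ∖ B| — false.
(c) west field: |A| = 7, |A ∩ B| = 3; needs |A ∩ B| = 3 — true.
(d) east field: |A| = 5, |A ∩ B| = 5; needs A ⊄ B (|A ∖ B| ≥ 1) — false.
(e) north field: |A| = 5, |A ∩ B| = 3; needs |A ∩ B| ≤ |A ∖ B| — false.

1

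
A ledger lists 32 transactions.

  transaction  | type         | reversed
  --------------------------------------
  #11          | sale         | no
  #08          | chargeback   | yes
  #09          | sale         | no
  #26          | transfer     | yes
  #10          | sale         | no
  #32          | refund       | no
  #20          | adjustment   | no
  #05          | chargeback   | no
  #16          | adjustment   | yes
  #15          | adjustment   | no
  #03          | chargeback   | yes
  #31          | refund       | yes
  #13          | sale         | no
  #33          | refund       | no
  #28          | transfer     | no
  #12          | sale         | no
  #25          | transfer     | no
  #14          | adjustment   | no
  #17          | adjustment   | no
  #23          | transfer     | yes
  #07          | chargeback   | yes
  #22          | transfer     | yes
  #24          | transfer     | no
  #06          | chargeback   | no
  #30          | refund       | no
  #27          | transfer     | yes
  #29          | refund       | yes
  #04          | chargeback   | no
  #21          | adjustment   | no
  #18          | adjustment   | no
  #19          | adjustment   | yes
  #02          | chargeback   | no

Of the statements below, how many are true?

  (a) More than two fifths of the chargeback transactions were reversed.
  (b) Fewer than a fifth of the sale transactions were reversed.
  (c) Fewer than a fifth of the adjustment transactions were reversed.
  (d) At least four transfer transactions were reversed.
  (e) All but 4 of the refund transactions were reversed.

3

(a) chargeback: |A| = 7, |A ∩ B| = 3; needs |A ∩ B| / |A| > 2/5 — true.
(b) sale: |A| = 5, |A ∩ B| = 0; needs |A ∩ B| / |A| < 1/5 — true.
(c) adjustment: |A| = 8, |A ∩ B| = 2; needs |A ∩ B| / |A| < 1/5 — false.
(d) transfer: |A| = 7, |A ∩ B| = 4; needs |A ∩ B| ≥ 4 — true.
(e) refund: |A| = 5, |A ∩ B| = 2; needs |A ∖ B| = 4 — false.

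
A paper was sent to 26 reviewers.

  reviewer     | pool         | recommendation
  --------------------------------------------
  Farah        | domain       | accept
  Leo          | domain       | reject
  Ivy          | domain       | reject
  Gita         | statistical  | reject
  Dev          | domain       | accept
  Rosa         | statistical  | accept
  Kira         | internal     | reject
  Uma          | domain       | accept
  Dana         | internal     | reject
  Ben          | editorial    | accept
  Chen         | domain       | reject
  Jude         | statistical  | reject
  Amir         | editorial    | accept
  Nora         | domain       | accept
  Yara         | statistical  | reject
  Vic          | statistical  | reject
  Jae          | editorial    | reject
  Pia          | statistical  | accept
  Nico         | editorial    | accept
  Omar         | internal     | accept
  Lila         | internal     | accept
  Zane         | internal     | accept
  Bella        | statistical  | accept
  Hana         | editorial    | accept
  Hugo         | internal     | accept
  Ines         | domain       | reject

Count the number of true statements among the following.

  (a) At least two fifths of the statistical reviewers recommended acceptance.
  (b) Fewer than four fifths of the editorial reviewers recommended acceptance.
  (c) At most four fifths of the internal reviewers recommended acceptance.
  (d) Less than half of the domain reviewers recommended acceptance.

2

(a) statistical: |A| = 7, |A ∩ B| = 3; needs |A ∩ B| / |A| ≥ 2/5 — true.
(b) editorial: |A| = 5, |A ∩ B| = 4; needs |A ∩ B| / |A| < 4/5 — false.
(c) internal: |A| = 6, |A ∩ B| = 4; needs |A ∩ B| / |A| ≤ 4/5 — true.
(d) domain: |A| = 8, |A ∩ B| = 4; needs |A ∩ B| < |A ∖ B| — false.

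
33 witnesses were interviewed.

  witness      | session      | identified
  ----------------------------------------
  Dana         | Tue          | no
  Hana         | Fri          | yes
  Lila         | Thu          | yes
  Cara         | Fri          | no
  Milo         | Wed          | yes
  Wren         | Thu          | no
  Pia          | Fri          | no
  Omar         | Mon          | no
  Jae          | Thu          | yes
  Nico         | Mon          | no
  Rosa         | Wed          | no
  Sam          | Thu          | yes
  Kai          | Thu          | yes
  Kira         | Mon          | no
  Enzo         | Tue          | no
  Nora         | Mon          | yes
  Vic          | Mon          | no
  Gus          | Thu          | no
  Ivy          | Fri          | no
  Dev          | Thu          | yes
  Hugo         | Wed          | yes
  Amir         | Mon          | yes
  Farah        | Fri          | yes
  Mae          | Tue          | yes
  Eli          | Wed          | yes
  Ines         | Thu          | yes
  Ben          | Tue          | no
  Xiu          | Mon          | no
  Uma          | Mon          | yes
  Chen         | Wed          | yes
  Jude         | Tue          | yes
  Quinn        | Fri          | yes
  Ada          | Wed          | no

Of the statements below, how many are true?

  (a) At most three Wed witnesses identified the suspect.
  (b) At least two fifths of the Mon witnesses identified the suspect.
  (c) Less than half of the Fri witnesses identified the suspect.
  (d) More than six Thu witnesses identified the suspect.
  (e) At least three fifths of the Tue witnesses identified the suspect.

0

(a) Wed: |A| = 6, |A ∩ B| = 4; needs |A ∩ B| ≤ 3 — false.
(b) Mon: |A| = 8, |A ∩ B| = 3; needs |A ∩ B| / |A| ≥ 2/5 — false.
(c) Fri: |A| = 6, |A ∩ B| = 3; needs |A ∩ B| < |A ∖ B| — false.
(d) Thu: |A| = 8, |A ∩ B| = 6; needs |A ∩ B| > 6 — false.
(e) Tue: |A| = 5, |A ∩ B| = 2; needs |A ∩ B| / |A| ≥ 3/5 — false.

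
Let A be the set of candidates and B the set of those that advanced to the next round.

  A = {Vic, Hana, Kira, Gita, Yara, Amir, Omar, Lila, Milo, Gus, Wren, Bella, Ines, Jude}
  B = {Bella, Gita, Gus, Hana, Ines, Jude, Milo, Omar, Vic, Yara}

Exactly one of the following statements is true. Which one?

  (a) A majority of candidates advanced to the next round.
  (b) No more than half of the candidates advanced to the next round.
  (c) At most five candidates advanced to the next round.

(a)

|A| = 14, |A ∩ B| = 10, |A ∖ B| = 4.
(a) requires |A ∩ B| > |A ∖ B|: true.
(b) requires |A ∩ B| ≤ |A ∖ B|: false.
(c) requires |A ∩ B| ≤ 5: false.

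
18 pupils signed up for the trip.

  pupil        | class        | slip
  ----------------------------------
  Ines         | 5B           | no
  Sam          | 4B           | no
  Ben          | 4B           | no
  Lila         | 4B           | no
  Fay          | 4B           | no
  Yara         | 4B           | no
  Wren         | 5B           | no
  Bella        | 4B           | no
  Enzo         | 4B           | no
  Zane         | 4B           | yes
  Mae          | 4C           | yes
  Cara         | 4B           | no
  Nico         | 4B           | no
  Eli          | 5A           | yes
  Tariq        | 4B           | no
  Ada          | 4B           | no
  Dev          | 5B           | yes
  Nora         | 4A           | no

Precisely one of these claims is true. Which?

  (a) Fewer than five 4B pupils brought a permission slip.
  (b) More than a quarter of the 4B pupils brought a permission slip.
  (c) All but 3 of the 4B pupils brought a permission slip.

(a)

|A| = 12, |A ∩ B| = 1, |A ∖ B| = 11.
(a) requires |A ∩ B| < 5: true.
(b) requires |A ∩ B| / |A| > 1/4: false.
(c) requires |A ∖ B| = 3: false.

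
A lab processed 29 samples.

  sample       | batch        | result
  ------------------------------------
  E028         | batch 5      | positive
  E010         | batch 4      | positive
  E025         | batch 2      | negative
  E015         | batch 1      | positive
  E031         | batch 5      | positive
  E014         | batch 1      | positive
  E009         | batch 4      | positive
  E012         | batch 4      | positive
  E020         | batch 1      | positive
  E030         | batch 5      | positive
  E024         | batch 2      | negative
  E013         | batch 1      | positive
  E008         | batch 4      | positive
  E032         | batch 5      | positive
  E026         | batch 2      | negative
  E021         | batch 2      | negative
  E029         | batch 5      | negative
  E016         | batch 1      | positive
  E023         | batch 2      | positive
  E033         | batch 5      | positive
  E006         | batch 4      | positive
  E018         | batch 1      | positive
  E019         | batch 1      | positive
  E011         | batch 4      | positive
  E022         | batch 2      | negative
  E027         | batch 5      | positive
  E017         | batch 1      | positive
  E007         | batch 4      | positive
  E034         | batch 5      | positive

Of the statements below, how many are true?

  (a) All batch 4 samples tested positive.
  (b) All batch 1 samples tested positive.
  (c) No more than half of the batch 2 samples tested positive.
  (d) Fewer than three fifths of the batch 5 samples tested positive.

3

(a) batch 4: |A| = 7, |A ∩ B| = 7; needs A ⊆ B, i.e. every element of A is in B (|A ∖ B| = 0) — true.
(b) batch 1: |A| = 8, |A ∩ B| = 8; needs A ⊆ B, i.e. every element of A is in B (|A ∖ B| = 0) — true.
(c) batch 2: |A| = 6, |A ∩ B| = 1; needs |A ∩ B| ≤ |A ∖ B| — true.
(d) batch 5: |A| = 8, |A ∩ B| = 7; needs |A ∩ B| / |A| < 3/5 — false.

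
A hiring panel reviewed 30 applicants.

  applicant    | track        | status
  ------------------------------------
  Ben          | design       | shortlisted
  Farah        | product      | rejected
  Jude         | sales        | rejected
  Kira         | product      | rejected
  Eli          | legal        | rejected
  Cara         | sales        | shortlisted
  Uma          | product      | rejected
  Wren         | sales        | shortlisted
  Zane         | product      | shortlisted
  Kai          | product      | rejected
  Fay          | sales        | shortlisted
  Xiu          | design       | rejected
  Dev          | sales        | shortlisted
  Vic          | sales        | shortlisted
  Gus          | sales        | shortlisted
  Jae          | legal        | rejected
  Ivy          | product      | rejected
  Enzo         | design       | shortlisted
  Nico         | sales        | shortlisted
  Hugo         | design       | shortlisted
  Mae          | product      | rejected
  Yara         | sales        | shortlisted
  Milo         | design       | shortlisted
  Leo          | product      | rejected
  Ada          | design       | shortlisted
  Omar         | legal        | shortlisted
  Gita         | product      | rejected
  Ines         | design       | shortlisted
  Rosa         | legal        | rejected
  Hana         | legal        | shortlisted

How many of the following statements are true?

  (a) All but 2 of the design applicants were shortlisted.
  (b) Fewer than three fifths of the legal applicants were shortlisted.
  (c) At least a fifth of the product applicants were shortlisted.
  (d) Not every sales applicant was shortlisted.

2

(a) design: |A| = 7, |A ∩ B| = 6; needs |A ∖ B| = 2 — false.
(b) legal: |A| = 5, |A ∩ B| = 2; needs |A ∩ B| / |A| < 3/5 — true.
(c) product: |A| = 9, |A ∩ B| = 1; needs |A ∩ B| / |A| ≥ 1/5 — false.
(d) sales: |A| = 9, |A ∩ B| = 8; needs A ⊄ B (|A ∖ B| ≥ 1) — true.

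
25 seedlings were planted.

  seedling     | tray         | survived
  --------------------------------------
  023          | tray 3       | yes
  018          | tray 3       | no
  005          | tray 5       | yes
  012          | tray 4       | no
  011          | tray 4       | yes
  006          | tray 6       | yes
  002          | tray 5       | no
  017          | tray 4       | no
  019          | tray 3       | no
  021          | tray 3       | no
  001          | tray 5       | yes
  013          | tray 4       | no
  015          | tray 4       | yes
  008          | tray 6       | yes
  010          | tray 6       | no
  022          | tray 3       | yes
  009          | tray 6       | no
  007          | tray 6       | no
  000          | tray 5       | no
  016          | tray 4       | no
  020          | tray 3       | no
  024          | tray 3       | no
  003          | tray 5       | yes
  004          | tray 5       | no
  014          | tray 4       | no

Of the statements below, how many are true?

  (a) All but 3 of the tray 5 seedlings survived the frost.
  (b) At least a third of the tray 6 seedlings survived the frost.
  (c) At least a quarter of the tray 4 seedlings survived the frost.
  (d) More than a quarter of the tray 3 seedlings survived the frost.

4

(a) tray 5: |A| = 6, |A ∩ B| = 3; needs |A ∖ B| = 3 — true.
(b) tray 6: |A| = 5, |A ∩ B| = 2; needs |A ∩ B| / |A| ≥ 1/3 — true.
(c) tray 4: |A| = 7, |A ∩ B| = 2; needs |A ∩ B| / |A| ≥ 1/4 — true.
(d) tray 3: |A| = 7, |A ∩ B| = 2; needs |A ∩ B| / |A| > 1/4 — true.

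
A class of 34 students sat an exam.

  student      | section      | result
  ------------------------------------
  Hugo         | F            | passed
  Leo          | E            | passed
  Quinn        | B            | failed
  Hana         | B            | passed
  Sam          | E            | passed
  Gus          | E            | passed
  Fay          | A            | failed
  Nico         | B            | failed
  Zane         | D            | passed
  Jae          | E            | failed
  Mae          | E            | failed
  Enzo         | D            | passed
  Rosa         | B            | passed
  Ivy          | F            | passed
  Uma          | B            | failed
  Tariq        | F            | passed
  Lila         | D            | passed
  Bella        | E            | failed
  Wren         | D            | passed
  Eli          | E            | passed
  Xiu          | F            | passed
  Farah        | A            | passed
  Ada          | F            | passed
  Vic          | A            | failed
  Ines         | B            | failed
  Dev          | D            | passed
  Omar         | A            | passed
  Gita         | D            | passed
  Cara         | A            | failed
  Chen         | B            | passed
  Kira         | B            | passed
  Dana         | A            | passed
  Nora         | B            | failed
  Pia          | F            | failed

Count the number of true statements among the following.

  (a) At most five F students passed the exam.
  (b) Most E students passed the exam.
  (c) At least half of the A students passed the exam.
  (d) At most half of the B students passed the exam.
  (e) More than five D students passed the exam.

(a) F: |A| = 6, |A ∩ B| = 5; needs |A ∩ B| ≤ 5 — true.
(b) E: |A| = 7, |A ∩ B| = 4; needs |A ∩ B| > |A ∖ B| — true.
(c) A: |A| = 6, |A ∩ B| = 3; needs |A ∩ B| ≥ |A ∖ B| — true.
(d) B: |A| = 9, |A ∩ B| = 4; needs |A ∩ B| ≤ |A ∖ B| — true.
(e) D: |A| = 6, |A ∩ B| = 6; needs |A ∩ B| > 5 — true.

5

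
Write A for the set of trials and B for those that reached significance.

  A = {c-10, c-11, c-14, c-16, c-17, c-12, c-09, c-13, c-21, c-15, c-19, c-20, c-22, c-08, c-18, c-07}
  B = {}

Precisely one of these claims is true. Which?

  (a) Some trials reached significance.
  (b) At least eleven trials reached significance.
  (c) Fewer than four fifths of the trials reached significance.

|A| = 16, |A ∩ B| = 0, |A ∖ B| = 16.
(a) requires A ∩ B ≠ ∅ (|A ∩ B| ≥ 1): false.
(b) requires |A ∩ B| ≥ 11: false.
(c) requires |A ∩ B| / |A| < 4/5: true.

(c)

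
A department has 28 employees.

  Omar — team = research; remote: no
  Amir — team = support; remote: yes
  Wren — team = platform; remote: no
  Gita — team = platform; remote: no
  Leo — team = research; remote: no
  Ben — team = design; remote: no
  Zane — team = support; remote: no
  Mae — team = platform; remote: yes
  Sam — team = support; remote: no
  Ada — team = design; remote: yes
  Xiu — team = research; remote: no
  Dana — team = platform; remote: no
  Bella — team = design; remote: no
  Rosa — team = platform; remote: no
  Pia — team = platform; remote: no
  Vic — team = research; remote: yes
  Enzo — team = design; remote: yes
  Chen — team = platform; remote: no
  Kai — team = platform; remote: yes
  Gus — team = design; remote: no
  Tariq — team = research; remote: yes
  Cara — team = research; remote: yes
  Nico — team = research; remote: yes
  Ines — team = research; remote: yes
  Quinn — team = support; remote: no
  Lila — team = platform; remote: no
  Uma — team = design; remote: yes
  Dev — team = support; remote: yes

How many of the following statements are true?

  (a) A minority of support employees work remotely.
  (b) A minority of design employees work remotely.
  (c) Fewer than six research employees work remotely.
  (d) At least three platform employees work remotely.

2

(a) support: |A| = 5, |A ∩ B| = 2; needs |A ∩ B| < |A ∖ B| — true.
(b) design: |A| = 6, |A ∩ B| = 3; needs |A ∩ B| < |A ∖ B| — false.
(c) research: |A| = 8, |A ∩ B| = 5; needs |A ∩ B| < 6 — true.
(d) platform: |A| = 9, |A ∩ B| = 2; needs |A ∩ B| ≥ 3 — false.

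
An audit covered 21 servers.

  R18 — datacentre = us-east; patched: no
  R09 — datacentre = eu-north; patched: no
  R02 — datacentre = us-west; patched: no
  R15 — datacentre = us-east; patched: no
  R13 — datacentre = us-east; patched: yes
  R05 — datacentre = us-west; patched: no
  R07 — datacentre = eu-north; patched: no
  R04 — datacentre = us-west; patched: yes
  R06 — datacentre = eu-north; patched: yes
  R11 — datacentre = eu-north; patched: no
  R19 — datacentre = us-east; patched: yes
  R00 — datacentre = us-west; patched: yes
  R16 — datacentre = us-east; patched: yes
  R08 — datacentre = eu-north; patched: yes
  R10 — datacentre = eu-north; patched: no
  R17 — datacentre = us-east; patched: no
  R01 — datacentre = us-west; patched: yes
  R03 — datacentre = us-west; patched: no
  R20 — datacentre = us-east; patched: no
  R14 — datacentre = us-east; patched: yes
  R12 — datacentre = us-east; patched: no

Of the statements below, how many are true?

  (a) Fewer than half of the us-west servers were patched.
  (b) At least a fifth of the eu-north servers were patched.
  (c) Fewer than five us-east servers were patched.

2

(a) us-west: |A| = 6, |A ∩ B| = 3; needs |A ∩ B| < |A ∖ B| — false.
(b) eu-north: |A| = 6, |A ∩ B| = 2; needs |A ∩ B| / |A| ≥ 1/5 — true.
(c) us-east: |A| = 9, |A ∩ B| = 4; needs |A ∩ B| < 5 — true.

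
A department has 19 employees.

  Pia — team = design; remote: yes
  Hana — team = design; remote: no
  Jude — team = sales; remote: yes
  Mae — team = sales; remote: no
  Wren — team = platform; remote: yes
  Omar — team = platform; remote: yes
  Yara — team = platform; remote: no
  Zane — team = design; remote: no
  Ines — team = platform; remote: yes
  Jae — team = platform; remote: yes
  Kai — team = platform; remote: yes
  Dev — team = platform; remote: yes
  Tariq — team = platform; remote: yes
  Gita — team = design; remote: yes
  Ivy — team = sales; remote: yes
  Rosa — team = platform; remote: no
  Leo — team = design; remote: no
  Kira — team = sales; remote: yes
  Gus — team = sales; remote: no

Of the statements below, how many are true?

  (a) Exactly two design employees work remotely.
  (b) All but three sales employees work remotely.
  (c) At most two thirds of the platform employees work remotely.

1

(a) design: |A| = 5, |A ∩ B| = 2; needs |A ∩ B| = 2 — true.
(b) sales: |A| = 5, |A ∩ B| = 3; needs |A ∖ B| = 3 — false.
(c) platform: |A| = 9, |A ∩ B| = 7; needs |A ∩ B| / |A| ≤ 2/3 — false.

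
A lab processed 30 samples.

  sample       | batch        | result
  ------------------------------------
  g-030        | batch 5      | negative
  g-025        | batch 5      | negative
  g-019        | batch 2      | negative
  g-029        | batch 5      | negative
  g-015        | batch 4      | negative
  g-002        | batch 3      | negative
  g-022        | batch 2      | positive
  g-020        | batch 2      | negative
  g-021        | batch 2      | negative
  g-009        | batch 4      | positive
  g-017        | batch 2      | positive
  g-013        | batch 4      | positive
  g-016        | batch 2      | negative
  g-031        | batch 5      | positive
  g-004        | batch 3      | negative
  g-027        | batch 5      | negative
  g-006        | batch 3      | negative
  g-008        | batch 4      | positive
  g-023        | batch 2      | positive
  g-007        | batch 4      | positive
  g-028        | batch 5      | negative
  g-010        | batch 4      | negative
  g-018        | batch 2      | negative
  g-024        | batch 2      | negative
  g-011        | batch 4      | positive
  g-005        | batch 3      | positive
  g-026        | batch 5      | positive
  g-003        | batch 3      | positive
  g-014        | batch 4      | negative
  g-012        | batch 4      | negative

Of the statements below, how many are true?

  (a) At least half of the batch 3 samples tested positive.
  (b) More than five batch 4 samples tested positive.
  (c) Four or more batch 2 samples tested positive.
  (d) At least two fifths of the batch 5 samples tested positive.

(a) batch 3: |A| = 5, |A ∩ B| = 2; needs |A ∩ B| ≥ |A ∖ B| — false.
(b) batch 4: |A| = 9, |A ∩ B| = 5; needs |A ∩ B| > 5 — false.
(c) batch 2: |A| = 9, |A ∩ B| = 3; needs |A ∩ B| ≥ 4 — false.
(d) batch 5: |A| = 7, |A ∩ B| = 2; needs |A ∩ B| / |A| ≥ 2/5 — false.

0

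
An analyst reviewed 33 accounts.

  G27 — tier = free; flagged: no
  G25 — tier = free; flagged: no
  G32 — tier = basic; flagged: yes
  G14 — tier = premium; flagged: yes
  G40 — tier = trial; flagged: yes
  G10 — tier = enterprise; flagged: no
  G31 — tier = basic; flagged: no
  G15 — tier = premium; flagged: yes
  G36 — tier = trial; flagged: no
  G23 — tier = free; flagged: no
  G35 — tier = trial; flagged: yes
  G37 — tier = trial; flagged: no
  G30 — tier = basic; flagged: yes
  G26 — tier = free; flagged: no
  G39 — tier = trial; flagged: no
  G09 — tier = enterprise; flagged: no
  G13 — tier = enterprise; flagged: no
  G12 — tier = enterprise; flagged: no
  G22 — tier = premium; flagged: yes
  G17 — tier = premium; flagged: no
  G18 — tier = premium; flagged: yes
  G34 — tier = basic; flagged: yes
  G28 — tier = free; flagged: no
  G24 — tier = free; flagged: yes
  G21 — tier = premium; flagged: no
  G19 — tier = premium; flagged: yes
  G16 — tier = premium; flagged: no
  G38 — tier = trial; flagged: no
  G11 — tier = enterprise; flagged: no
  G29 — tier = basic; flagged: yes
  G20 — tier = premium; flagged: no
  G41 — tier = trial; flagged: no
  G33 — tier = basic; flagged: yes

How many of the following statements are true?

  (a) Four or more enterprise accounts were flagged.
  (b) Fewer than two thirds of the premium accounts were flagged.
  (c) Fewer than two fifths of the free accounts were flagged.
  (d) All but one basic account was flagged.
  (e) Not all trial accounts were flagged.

(a) enterprise: |A| = 5, |A ∩ B| = 0; needs |A ∩ B| ≥ 4 — false.
(b) premium: |A| = 9, |A ∩ B| = 5; needs |A ∩ B| / |A| < 2/3 — true.
(c) free: |A| = 6, |A ∩ B| = 1; needs |A ∩ B| / |A| < 2/5 — true.
(d) basic: |A| = 6, |A ∩ B| = 5; needs |A ∖ B| = 1 — true.
(e) trial: |A| = 7, |A ∩ B| = 2; needs A ⊄ B (|A ∖ B| ≥ 1) — true.

4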